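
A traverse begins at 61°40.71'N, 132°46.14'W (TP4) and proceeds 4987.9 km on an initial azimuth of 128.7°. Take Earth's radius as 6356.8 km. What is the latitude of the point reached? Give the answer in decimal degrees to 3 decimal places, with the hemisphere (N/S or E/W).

TP4: φ = +61.67850°, λ = -132.76900°
δ = d/R = 4987.9/6356.8 = 0.784656 rad
φ₂ = arcsin(sin φ₁ cos δ + cos φ₁ sin δ cos θ)
   = arcsin(0.88030·0.70763 + 0.47442·0.70658·-0.62524) = 24.41461°
λ₂ = λ₁ + atan2(sin θ sin δ cos φ₁, cos δ − sin φ₁ sin φ₂) = -95.49764°

24.415°N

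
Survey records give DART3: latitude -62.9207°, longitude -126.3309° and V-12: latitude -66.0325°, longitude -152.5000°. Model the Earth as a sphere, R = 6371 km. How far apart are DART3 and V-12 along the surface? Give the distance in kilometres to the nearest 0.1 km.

1290.0 km

Δφ = -3.1118°,  Δλ = -26.1691°
a = sin²(Δφ/2) + cos φ₁ cos φ₂ sin²(Δλ/2) = 0.010215
c = 2·arcsin(√a) = 0.202482 rad = 11.6013°
d = R·c = 6371 × 0.202482 = 1290.0 km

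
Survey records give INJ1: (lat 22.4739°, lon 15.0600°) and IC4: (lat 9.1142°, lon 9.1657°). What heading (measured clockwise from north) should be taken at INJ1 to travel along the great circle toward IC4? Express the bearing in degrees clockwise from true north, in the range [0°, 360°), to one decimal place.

Δλ = -5.8943°
y = sin Δλ · cos φ₂ = -0.101397
x = cos φ₁ sin φ₂ − sin φ₁ cos φ₂ cos Δλ = -0.229068
θ = atan2(y, x) = -156.1234° → 203.8766° (mod 360°)

203.9°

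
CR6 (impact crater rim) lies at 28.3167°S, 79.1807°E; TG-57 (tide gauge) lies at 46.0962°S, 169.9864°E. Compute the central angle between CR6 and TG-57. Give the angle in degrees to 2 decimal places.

70.54°

Δφ = -17.7795°,  Δλ = 90.8057°
a = sin²(Δφ/2) + cos φ₁ cos φ₂ sin²(Δλ/2) = 0.333408
c = 2·arcsin(√a) = 1.231118 rad = 70.5379°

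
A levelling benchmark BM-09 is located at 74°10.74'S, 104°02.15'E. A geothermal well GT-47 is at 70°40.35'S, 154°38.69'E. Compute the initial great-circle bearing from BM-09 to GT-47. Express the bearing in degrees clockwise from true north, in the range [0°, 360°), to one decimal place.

102.2°

BM-09: φ = -74.17900°, λ = +104.03583°
GT-47: φ = -70.67250°, λ = +154.64483°
Δλ = 50.6090°
y = sin Δλ · cos φ₂ = 0.255783
x = cos φ₁ sin φ₂ − sin φ₁ cos φ₂ cos Δλ = -0.055190
θ = atan2(y, x) = 102.1759° → 102.1759° (mod 360°)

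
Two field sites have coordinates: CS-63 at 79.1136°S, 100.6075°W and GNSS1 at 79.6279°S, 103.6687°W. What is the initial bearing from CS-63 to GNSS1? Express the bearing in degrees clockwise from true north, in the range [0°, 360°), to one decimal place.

226.2°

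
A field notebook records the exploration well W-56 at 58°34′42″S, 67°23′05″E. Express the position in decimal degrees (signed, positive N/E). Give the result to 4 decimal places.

lat: 58.5783° S → -58.5783°
lon: 67.3847° E → +67.3847°

-58.5783°, +67.3847°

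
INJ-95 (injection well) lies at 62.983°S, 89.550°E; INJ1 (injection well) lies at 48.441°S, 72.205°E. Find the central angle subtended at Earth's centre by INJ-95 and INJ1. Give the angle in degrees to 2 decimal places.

17.40°

Δφ = 14.5420°,  Δλ = -17.3450°
a = sin²(Δφ/2) + cos φ₁ cos φ₂ sin²(Δλ/2) = 0.022870
c = 2·arcsin(√a) = 0.303619 rad = 17.3961°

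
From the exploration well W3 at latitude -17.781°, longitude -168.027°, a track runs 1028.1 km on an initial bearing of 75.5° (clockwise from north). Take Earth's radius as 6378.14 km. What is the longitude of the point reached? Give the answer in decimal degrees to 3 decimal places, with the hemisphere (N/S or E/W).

158.759°W

δ = d/R = 1028.1/6378.14 = 0.161191 rad
φ₂ = arcsin(sin φ₁ cos δ + cos φ₁ sin δ cos θ)
   = arcsin(-0.30538·0.98704 + 0.95223·0.16049·0.25038) = -15.25741°
λ₂ = λ₁ + atan2(sin θ sin δ cos φ₁, cos δ − sin φ₁ sin φ₂) = -158.75865°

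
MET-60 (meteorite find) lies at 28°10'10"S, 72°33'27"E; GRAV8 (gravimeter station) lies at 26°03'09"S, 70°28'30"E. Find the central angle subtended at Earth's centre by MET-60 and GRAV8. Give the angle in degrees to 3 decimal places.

MET-60: φ = -28.16944°, λ = +72.55750°
GRAV8: φ = -26.05250°, λ = +70.47500°
Δφ = 2.1169°,  Δλ = -2.0825°
a = sin²(Δφ/2) + cos φ₁ cos φ₂ sin²(Δλ/2) = 0.000603
c = 2·arcsin(√a) = 0.049108 rad = 2.8137°

2.814°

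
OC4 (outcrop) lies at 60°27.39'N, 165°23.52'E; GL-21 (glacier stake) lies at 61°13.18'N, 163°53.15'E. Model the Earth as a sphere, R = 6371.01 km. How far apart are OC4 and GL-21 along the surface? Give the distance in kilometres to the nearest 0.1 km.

117.7 km

OC4: φ = +60.45650°, λ = +165.39200°
GL-21: φ = +61.21967°, λ = +163.88583°
Δφ = 0.7632°,  Δλ = -1.5062°
a = sin²(Δφ/2) + cos φ₁ cos φ₂ sin²(Δλ/2) = 0.000085
c = 2·arcsin(√a) = 0.018479 rad = 1.0588°
d = R·c = 6371.01 × 0.018479 = 117.7 km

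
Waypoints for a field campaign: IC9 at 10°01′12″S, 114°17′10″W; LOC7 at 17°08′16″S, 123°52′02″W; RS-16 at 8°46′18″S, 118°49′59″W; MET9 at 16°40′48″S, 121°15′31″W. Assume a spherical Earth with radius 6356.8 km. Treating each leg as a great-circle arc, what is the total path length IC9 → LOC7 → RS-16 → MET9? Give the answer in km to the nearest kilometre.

IC9: φ = -10.02000°, λ = -114.28611°
LOC7: φ = -17.13778°, λ = -123.86722°
RS-16: φ = -8.77167°, λ = -118.83306°
MET9: φ = -16.68000°, λ = -121.25861°
IC9→LOC7: c = 0.204478 rad, d = 1299.82 km
LOC7→RS-16: c = 0.169226 rad, d = 1075.73 km
RS-16→MET9: c = 0.144060 rad, d = 915.76 km
Total = 1299.82 + 1075.73 + 915.76 = 3291.32 km

3291 km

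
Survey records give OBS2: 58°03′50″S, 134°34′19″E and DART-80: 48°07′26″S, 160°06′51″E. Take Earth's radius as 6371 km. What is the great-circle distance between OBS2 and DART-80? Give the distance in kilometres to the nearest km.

OBS2: φ = -58.06389°, λ = +134.57194°
DART-80: φ = -48.12389°, λ = +160.11417°
Δφ = 9.9400°,  Δλ = 25.5422°
a = sin²(Δφ/2) + cos φ₁ cos φ₂ sin²(Δλ/2) = 0.024760
c = 2·arcsin(√a) = 0.316021 rad = 18.1066°
d = R·c = 6371 × 0.316021 = 2013.4 km

2013 km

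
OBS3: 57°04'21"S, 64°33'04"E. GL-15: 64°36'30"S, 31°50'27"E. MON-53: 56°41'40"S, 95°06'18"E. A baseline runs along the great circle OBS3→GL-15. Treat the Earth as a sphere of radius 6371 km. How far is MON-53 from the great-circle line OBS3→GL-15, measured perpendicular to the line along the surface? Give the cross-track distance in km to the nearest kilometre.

OBS3: φ = -57.07250°, λ = +64.55111°
GL-15: φ = -64.60833°, λ = +31.84083°
MON-53: φ = -56.69444°, λ = +95.10500°
δ₁₃ = central angle OBS3→MON-53 = 0.288981 rad  (haversine)
θ₁₃ = bearing OBS3→MON-53 = 101.619°,  θ₁₂ = bearing OBS3→GL-15 = 230.913°
dₓₜ = R·arcsin(sin δ₁₃ · sin(θ₁₃ − θ₁₂)) = 6371·arcsin(0.28498·sin(-129.294°)) = -1416.734 km
|dₓₜ| = 1416.734 km

1417 km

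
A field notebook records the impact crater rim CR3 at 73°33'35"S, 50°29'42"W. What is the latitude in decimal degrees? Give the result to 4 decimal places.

73° + 33′/60 + 35″/3600 = 73 + 0.55000 + 0.00972 = 73.5597°

73.5597°S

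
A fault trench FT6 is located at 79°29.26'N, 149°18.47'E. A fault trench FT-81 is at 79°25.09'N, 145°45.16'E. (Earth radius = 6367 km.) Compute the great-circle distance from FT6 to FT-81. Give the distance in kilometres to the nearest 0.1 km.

72.7 km

FT6: φ = +79.48767°, λ = +149.30783°
FT-81: φ = +79.41817°, λ = +145.75267°
Δφ = -0.0695°,  Δλ = -3.5552°
a = sin²(Δφ/2) + cos φ₁ cos φ₂ sin²(Δλ/2) = 0.000033
c = 2·arcsin(√a) = 0.011421 rad = 0.6543°
d = R·c = 6367 × 0.011421 = 72.7 km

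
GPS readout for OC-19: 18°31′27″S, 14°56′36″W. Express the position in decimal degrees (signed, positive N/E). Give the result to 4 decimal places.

-18.5242°, -14.9433°

lat: 18.5242° S → -18.5242°
lon: 14.9433° W → -14.9433°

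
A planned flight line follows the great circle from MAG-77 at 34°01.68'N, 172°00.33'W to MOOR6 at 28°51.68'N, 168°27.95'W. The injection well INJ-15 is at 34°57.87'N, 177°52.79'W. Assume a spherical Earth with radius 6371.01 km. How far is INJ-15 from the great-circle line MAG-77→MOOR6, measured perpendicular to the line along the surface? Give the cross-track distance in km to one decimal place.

MAG-77: φ = +34.02800°, λ = -172.00550°
MOOR6: φ = +28.86133°, λ = -168.46583°
INJ-15: φ = +34.96450°, λ = -177.87983°
δ₁₃ = central angle MAG-77→INJ-15 = 0.086051 rad  (haversine)
θ₁₃ = bearing MAG-77→INJ-15 = 282.603°,  θ₁₂ = bearing MAG-77→MOOR6 = 148.753°
dₓₜ = R·arcsin(sin δ₁₃ · sin(θ₁₃ − θ₁₂)) = 6371.01·arcsin(0.08594·sin(133.849°)) = 395.130 km
|dₓₜ| = 395.130 km

395.1 km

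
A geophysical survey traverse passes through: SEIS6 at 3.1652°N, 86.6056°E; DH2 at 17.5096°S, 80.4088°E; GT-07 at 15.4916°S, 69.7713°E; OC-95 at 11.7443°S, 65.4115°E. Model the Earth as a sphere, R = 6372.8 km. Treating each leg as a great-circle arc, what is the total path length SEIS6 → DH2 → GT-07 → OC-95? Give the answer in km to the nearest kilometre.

4183 km

SEIS6→DH2: c = 0.376287 rad, d = 2398.00 km
DH2→GT-07: c = 0.181432 rad, d = 1156.23 km
GT-07→OC-95: c = 0.098713 rad, d = 629.08 km
Total = 2398.00 + 1156.23 + 629.08 = 4183.31 km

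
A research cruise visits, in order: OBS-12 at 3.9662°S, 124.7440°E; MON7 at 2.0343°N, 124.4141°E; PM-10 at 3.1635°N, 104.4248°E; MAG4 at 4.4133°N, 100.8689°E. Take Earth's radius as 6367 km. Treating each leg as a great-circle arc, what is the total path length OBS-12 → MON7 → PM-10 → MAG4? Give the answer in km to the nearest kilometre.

3308 km

OBS-12→MON7: c = 0.104886 rad, d = 667.81 km
MON7→PM-10: c = 0.349068 rad, d = 2222.51 km
PM-10→MAG4: c = 0.065655 rad, d = 418.02 km
Total = 667.81 + 2222.51 + 418.02 = 3308.35 km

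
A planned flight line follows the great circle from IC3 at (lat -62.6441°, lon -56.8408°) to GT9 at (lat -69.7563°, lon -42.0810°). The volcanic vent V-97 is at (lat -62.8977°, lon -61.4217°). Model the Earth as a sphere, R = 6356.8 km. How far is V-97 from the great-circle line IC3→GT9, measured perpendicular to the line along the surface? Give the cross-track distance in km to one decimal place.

213.2 km

δ₁₃ = central angle IC3→V-97 = 0.036841 rad  (haversine)
θ₁₃ = bearing IC3→V-97 = 261.068°,  θ₁₂ = bearing IC3→GT9 = 146.652°
dₓₜ = R·arcsin(sin δ₁₃ · sin(θ₁₃ − θ₁₂)) = 6356.8·arcsin(0.03683·sin(114.416°)) = 213.236 km
|dₓₜ| = 213.236 km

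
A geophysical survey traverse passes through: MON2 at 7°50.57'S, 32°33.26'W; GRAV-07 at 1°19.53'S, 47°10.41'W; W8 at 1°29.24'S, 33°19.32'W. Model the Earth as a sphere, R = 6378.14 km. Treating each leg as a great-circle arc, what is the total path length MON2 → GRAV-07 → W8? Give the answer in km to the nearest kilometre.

MON2: φ = -7.84283°, λ = -32.55433°
GRAV-07: φ = -1.32550°, λ = -47.17350°
W8: φ = -1.48733°, λ = -33.32200°
MON2→GRAV-07: c = 0.278482 rad, d = 1776.20 km
GRAV-07→W8: c = 0.241698 rad, d = 1541.58 km
Total = 1776.20 + 1541.58 = 3317.78 km

3318 km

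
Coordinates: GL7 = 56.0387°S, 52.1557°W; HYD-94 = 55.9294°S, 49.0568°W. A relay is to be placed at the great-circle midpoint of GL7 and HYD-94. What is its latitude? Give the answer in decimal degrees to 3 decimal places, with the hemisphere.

Bx = cos φ₂ cos Δλ = 0.559395,  By = cos φ₂ sin Δλ = 0.030285
φₘ = atan2(sin φ₁ + sin φ₂, √((cos φ₁ + Bx)² + By²)) = -55.99377°
λₘ = λ₁ + atan2(By, cos φ₁ + Bx) = -50.60406°

55.994°S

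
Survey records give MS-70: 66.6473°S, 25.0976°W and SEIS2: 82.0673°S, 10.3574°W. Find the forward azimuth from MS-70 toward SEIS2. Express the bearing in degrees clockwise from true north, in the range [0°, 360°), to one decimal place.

172.6°

Δλ = 14.7402°
y = sin Δλ · cos φ₂ = 0.035115
x = cos φ₁ sin φ₂ − sin φ₁ cos φ₂ cos Δλ = -0.270063
θ = atan2(y, x) = 172.5917° → 172.5917° (mod 360°)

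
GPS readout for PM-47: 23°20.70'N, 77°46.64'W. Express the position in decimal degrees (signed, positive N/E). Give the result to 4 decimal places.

+23.3450°, -77.7773°

lat: 23.3450° N → +23.3450°
lon: 77.7773° W → -77.7773°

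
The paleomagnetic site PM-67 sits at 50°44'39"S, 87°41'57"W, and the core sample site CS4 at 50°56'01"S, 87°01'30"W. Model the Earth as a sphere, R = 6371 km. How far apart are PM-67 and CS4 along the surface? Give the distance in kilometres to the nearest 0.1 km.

PM-67: φ = -50.74417°, λ = -87.69917°
CS4: φ = -50.93361°, λ = -87.02500°
Δφ = -0.1894°,  Δλ = 0.6742°
a = sin²(Δφ/2) + cos φ₁ cos φ₂ sin²(Δλ/2) = 0.000017
c = 2·arcsin(√a) = 0.008133 rad = 0.4660°
d = R·c = 6371 × 0.008133 = 51.8 km

51.8 km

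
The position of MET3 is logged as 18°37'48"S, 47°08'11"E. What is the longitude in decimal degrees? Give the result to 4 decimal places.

47° + 8′/60 + 11″/3600 = 47 + 0.13333 + 0.00306 = 47.1364°

47.1364°E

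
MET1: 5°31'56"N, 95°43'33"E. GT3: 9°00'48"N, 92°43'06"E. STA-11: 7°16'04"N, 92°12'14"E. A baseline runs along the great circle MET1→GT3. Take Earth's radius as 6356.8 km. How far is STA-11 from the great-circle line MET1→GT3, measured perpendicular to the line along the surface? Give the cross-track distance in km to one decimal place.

MET1: φ = +5.53222°, λ = +95.72583°
GT3: φ = +9.01333°, λ = +92.71833°
STA-11: φ = +7.26778°, λ = +92.20389°
δ₁₃ = central angle MET1→STA-11 = 0.068182 rad  (haversine)
θ₁₃ = bearing MET1→STA-11 = 296.564°,  θ₁₂ = bearing MET1→GT3 = 319.583°
dₓₜ = R·arcsin(sin δ₁₃ · sin(θ₁₃ − θ₁₂)) = 6356.8·arcsin(0.06813·sin(-23.019°)) = -169.373 km
|dₓₜ| = 169.373 km

169.4 km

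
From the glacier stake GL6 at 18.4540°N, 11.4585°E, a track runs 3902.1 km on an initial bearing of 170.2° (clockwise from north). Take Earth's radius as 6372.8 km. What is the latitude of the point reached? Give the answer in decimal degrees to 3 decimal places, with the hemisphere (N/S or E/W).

δ = d/R = 3902.1/6372.8 = 0.612305 rad
φ₂ = arcsin(sin φ₁ cos δ + cos φ₁ sin δ cos θ)
   = arcsin(0.31654·0.81833 + 0.94858·0.57476·-0.98541) = -16.15338°
λ₂ = λ₁ + atan2(sin θ sin δ cos φ₁, cos δ − sin φ₁ sin φ₂) = 17.30420°

16.153°S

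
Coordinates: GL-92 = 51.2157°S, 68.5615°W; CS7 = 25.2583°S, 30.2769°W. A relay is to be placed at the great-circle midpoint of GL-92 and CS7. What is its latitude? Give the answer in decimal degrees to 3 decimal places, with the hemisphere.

Bx = cos φ₂ cos Δλ = 0.709897,  By = cos φ₂ sin Δλ = 0.560333
φₘ = atan2(sin φ₁ + sin φ₂, √((cos φ₁ + Bx)² + By²)) = -39.77520°
λₘ = λ₁ + atan2(By, cos φ₁ + Bx) = -45.81218°

39.775°S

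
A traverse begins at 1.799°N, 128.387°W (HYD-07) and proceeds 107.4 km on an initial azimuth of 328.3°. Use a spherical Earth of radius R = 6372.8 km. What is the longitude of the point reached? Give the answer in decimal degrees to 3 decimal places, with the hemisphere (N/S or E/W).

δ = d/R = 107.4/6372.8 = 0.016853 rad
φ₂ = arcsin(sin φ₁ cos δ + cos φ₁ sin δ cos θ)
   = arcsin(0.03139·0.99986 + 0.99951·0.01685·0.85081) = 2.62046°
λ₂ = λ₁ + atan2(sin θ sin δ cos φ₁, cos δ − sin φ₁ sin φ₂) = -128.89491°

128.895°W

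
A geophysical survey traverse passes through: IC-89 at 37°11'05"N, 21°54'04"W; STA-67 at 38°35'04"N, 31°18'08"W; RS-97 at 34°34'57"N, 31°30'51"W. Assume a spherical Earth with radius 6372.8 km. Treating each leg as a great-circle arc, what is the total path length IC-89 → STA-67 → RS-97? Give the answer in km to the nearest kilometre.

1285 km

IC-89: φ = +37.18472°, λ = -21.90111°
STA-67: φ = +38.58444°, λ = -31.30222°
RS-97: φ = +34.58250°, λ = -31.51417°
IC-89→STA-67: c = 0.131722 rad, d = 839.44 km
STA-67→RS-97: c = 0.069910 rad, d = 445.52 km
Total = 839.44 + 445.52 = 1284.96 km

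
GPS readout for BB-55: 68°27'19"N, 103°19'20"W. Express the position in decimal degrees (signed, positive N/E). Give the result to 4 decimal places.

lat: 68.4553° N → +68.4553°
lon: 103.3222° W → -103.3222°

+68.4553°, -103.3222°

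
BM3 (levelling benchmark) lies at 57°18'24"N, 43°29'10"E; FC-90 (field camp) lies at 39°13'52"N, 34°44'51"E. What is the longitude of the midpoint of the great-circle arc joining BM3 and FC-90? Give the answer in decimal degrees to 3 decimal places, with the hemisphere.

BM3: φ = +57.30667°, λ = +43.48611°
FC-90: φ = +39.23111°, λ = +34.74750°
Bx = cos φ₂ cos Δλ = 0.765609,  By = cos φ₂ sin Δλ = -0.117683
φₘ = atan2(sin φ₁ + sin φ₂, √((cos φ₁ + Bx)² + By²)) = 48.34907°
λₘ = λ₁ + atan2(By, cos φ₁ + Bx) = 38.33616°

38.336°E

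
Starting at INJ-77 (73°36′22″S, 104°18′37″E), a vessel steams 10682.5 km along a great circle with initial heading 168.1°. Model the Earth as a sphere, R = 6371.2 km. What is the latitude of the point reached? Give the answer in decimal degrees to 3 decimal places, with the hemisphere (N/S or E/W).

INJ-77: φ = -73.60611°, λ = +104.31028°
δ = d/R = 10682.5/6371.2 = 1.676686 rad
φ₂ = arcsin(sin φ₁ cos δ + cos φ₁ sin δ cos θ)
   = arcsin(-0.95934·-0.10569 + 0.28224·0.99440·-0.97851) = -9.97579°
λ₂ = λ₁ + atan2(sin θ sin δ cos φ₁, cos δ − sin φ₁ sin φ₂) = -87.70643°

9.976°S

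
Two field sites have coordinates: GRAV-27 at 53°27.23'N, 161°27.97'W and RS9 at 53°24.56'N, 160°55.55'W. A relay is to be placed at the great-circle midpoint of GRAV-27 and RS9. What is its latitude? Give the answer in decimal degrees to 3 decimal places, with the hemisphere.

53.432°N

GRAV-27: φ = +53.45383°, λ = -161.46617°
RS9: φ = +53.40933°, λ = -160.92583°
Bx = cos φ₂ cos Δλ = 0.596068,  By = cos φ₂ sin Δλ = 0.005621
φₘ = atan2(sin φ₁ + sin φ₂, √((cos φ₁ + Bx)² + By²)) = 53.43189°
λₘ = λ₁ + atan2(By, cos φ₁ + Bx) = -161.19586°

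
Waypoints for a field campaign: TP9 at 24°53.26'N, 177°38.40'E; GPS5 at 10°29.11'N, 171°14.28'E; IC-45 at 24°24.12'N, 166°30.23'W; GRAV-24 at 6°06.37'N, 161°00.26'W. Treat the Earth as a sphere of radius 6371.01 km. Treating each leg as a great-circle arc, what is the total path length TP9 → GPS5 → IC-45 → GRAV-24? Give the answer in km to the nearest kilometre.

TP9: φ = +24.88767°, λ = +177.64000°
GPS5: φ = +10.48517°, λ = +171.23800°
IC-45: φ = +24.40200°, λ = -166.50383°
GRAV-24: φ = +6.10617°, λ = -161.00433°
TP9→GPS5: c = 0.272838 rad, d = 1738.26 km
GPS5→IC-45: c = 0.441944 rad, d = 2815.63 km
IC-45→GRAV-24: c = 0.332344 rad, d = 2117.36 km
Total = 1738.26 + 2815.63 + 2117.36 = 6671.25 km

6671 km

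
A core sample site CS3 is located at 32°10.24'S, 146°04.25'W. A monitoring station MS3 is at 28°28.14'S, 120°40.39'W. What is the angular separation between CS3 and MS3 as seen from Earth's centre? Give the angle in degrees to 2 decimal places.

CS3: φ = -32.17067°, λ = -146.07083°
MS3: φ = -28.46900°, λ = -120.67317°
Δφ = 3.7017°,  Δλ = 25.3977°
a = sin²(Δφ/2) + cos φ₁ cos φ₂ sin²(Δλ/2) = 0.037001
c = 2·arcsin(√a) = 0.387126 rad = 22.1807°

22.18°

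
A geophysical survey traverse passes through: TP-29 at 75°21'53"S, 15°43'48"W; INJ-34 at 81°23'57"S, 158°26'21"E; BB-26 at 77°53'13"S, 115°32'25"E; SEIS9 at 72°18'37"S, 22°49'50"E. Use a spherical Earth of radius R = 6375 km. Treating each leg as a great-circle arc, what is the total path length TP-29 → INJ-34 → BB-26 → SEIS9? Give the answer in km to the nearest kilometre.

5922 km

TP-29: φ = -75.36472°, λ = -15.73000°
INJ-34: φ = -81.39917°, λ = +158.43917°
BB-26: φ = -77.88694°, λ = +115.54028°
SEIS9: φ = -72.31028°, λ = +22.83056°
TP-29→INJ-34: c = 0.405051 rad, d = 2582.20 km
INJ-34→BB-26: c = 0.143448 rad, d = 914.48 km
BB-26→SEIS9: c = 0.380471 rad, d = 2425.50 km
Total = 2582.20 + 914.48 + 2425.50 = 5922.19 km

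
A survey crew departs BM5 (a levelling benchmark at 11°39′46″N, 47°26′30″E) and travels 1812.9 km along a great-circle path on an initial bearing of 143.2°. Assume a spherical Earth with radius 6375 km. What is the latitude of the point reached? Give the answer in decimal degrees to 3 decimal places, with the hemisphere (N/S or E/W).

BM5: φ = +11.66278°, λ = +47.44167°
δ = d/R = 1812.9/6375 = 0.284376 rad
φ₂ = arcsin(sin φ₁ cos δ + cos φ₁ sin δ cos θ)
   = arcsin(0.20215·0.95984 + 0.97935·0.28056·-0.80073) = -1.48884°
λ₂ = λ₁ + atan2(sin θ sin δ cos φ₁, cos δ − sin φ₁ sin φ₂) = 57.12009°

1.489°S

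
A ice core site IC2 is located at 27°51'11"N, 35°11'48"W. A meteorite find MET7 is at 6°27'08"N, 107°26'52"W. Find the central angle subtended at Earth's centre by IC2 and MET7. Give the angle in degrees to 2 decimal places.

71.32°

IC2: φ = +27.85306°, λ = -35.19667°
MET7: φ = +6.45222°, λ = -107.44778°
Δφ = -21.4008°,  Δλ = -72.2511°
a = sin²(Δφ/2) + cos φ₁ cos φ₂ sin²(Δλ/2) = 0.339838
c = 2·arcsin(√a) = 1.244725 rad = 71.3175°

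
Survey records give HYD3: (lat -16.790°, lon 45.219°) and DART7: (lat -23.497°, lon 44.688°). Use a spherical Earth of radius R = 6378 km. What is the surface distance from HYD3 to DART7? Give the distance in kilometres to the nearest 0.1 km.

748.7 km

Δφ = -6.7070°,  Δλ = -0.5310°
a = sin²(Δφ/2) + cos φ₁ cos φ₂ sin²(Δλ/2) = 0.003441
c = 2·arcsin(√a) = 0.117382 rad = 6.7255°
d = R·c = 6378 × 0.117382 = 748.7 km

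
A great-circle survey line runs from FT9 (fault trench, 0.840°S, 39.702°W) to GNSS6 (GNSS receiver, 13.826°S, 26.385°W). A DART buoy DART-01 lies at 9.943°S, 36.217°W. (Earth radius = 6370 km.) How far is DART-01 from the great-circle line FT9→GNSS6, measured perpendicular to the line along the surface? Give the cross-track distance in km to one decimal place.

440.3 km

δ₁₃ = central angle FT9→DART-01 = 0.170003 rad  (haversine)
θ₁₃ = bearing FT9→DART-01 = 159.274°,  θ₁₂ = bearing FT9→GNSS6 = 135.183°
dₓₜ = R·arcsin(sin δ₁₃ · sin(θ₁₃ − θ₁₂)) = 6370·arcsin(0.16919·sin(24.091°)) = 440.265 km
|dₓₜ| = 440.265 km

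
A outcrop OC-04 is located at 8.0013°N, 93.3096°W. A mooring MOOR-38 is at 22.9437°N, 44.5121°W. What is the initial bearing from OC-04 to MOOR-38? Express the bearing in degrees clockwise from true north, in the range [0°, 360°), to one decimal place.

Δλ = 48.7975°
y = sin Δλ · cos φ₂ = 0.692864
x = cos φ₁ sin φ₂ − sin φ₁ cos φ₂ cos Δλ = 0.301594
θ = atan2(y, x) = 66.4772° → 66.4772° (mod 360°)

66.5°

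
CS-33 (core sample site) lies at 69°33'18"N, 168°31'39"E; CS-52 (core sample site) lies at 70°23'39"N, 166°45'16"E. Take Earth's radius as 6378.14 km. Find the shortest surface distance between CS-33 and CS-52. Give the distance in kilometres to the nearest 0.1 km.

CS-33: φ = +69.55500°, λ = +168.52750°
CS-52: φ = +70.39417°, λ = +166.75444°
Δφ = 0.8392°,  Δλ = -1.7731°
a = sin²(Δφ/2) + cos φ₁ cos φ₂ sin²(Δλ/2) = 0.000082
c = 2·arcsin(√a) = 0.018076 rad = 1.0357°
d = R·c = 6378.14 × 0.018076 = 115.3 km

115.3 km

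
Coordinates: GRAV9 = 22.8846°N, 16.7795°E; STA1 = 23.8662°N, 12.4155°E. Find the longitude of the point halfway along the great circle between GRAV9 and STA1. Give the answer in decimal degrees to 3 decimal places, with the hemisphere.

14.606°E

Bx = cos φ₂ cos Δλ = 0.911841,  By = cos φ₂ sin Δλ = -0.069586
φₘ = atan2(sin φ₁ + sin φ₂, √((cos φ₁ + Bx)² + By²)) = 23.39054°
λₘ = λ₁ + atan2(By, cos φ₁ + Bx) = 14.60558°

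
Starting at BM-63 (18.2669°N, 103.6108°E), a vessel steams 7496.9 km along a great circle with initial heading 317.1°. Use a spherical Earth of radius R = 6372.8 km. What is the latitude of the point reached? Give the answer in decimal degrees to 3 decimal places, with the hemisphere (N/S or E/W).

δ = d/R = 7496.9/6372.8 = 1.176390 rad
φ₂ = arcsin(sin φ₁ cos δ + cos φ₁ sin δ cos θ)
   = arcsin(0.31344·0.38426 + 0.94961·0.92322·0.73254) = 49.69968°
λ₂ = λ₁ + atan2(sin θ sin δ cos φ₁, cos δ − sin φ₁ sin φ₂) = 27.28596°

49.700°N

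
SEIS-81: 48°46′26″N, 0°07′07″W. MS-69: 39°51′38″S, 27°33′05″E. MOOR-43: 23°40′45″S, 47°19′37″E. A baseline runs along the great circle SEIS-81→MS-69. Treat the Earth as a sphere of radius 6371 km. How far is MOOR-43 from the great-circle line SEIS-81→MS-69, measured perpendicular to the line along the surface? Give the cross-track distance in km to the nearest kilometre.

SEIS-81: φ = +48.77389°, λ = -0.11861°
MS-69: φ = -39.86056°, λ = +27.55139°
MOOR-43: φ = -23.67917°, λ = +47.32694°
δ₁₃ = central angle SEIS-81→MOOR-43 = 1.464483 rad  (haversine)
θ₁₃ = bearing SEIS-81→MOOR-43 = 137.278°,  θ₁₂ = bearing SEIS-81→MS-69 = 159.104°
dₓₜ = R·arcsin(sin δ₁₃ · sin(θ₁₃ − θ₁₂)) = 6371·arcsin(0.99435·sin(-21.827°)) = -2412.631 km
|dₓₜ| = 2412.631 km

2413 km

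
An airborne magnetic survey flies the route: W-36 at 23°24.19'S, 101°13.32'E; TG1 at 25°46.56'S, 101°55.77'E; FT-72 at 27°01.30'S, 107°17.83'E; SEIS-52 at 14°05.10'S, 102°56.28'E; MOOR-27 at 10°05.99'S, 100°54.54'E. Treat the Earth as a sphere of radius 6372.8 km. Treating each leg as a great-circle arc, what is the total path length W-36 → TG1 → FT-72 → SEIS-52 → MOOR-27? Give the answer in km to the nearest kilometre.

2829 km

W-36: φ = -23.40317°, λ = +101.22200°
TG1: φ = -25.77600°, λ = +101.92950°
FT-72: φ = -27.02167°, λ = +107.29717°
SEIS-52: φ = -14.08500°, λ = +102.93800°
MOOR-27: φ = -10.09983°, λ = +100.90900°
W-36→TG1: c = 0.042909 rad, d = 273.45 km
TG1→FT-72: c = 0.086676 rad, d = 552.37 km
FT-72→SEIS-52: c = 0.236694 rad, d = 1508.40 km
SEIS-52→MOOR-27: c = 0.077693 rad, d = 495.12 km
Total = 273.45 + 552.37 + 1508.40 + 495.12 = 2829.34 km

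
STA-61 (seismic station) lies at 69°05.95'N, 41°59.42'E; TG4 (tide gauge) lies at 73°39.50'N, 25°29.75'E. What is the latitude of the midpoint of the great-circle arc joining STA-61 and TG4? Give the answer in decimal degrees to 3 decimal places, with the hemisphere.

STA-61: φ = +69.09917°, λ = +41.99033°
TG4: φ = +73.65833°, λ = +25.49583°
Bx = cos φ₂ cos Δλ = 0.269786,  By = cos φ₂ sin Δλ = -0.079886
φₘ = atan2(sin φ₁ + sin φ₂, √((cos φ₁ + Bx)² + By²)) = 71.55572°
λₘ = λ₁ + atan2(By, cos φ₁ + Bx) = 34.72410°

71.556°N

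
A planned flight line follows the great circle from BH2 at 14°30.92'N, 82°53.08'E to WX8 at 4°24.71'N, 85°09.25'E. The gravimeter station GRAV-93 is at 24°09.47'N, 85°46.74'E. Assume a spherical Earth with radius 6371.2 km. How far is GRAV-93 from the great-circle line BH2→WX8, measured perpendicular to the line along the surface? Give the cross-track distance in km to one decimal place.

521.9 km

BH2: φ = +14.51533°, λ = +82.88467°
WX8: φ = +4.41183°, λ = +85.15417°
GRAV-93: φ = +24.15783°, λ = +85.77900°
δ₁₃ = central angle BH2→GRAV-93 = 0.174892 rad  (haversine)
θ₁₃ = bearing BH2→GRAV-93 = 15.354°,  θ₁₂ = bearing BH2→WX8 = 167.302°
dₓₜ = R·arcsin(sin δ₁₃ · sin(θ₁₃ − θ₁₂)) = 6371.2·arcsin(0.17400·sin(-151.949°)) = -521.920 km
|dₓₜ| = 521.920 km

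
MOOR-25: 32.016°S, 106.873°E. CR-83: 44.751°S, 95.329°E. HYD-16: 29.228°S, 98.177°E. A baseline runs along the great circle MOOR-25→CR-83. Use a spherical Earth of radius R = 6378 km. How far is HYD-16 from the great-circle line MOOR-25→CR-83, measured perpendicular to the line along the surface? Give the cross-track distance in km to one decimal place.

863.0 km

δ₁₃ = central angle MOOR-25→HYD-16 = 0.139323 rad  (haversine)
θ₁₃ = bearing MOOR-25→HYD-16 = 288.177°,  θ₁₂ = bearing MOOR-25→CR-83 = 211.930°
dₓₜ = R·arcsin(sin δ₁₃ · sin(θ₁₃ − θ₁₂)) = 6378·arcsin(0.13887·sin(76.247°)) = 862.967 km
|dₓₜ| = 862.967 km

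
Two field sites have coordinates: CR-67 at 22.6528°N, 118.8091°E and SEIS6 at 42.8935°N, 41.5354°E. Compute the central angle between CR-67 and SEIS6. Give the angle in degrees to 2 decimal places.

65.73°

Δφ = 20.2407°,  Δλ = -77.2737°
a = sin²(Δφ/2) + cos φ₁ cos φ₂ sin²(Δλ/2) = 0.294457
c = 2·arcsin(√a) = 1.147151 rad = 65.7269°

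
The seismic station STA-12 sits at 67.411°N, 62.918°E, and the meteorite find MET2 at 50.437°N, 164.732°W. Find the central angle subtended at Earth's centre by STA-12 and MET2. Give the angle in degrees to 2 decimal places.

56.84°

Δφ = -16.9740°,  Δλ = 132.3500°
a = sin²(Δφ/2) + cos φ₁ cos φ₂ sin²(Δλ/2) = 0.226516
c = 2·arcsin(√a) = 0.992057 rad = 56.8407°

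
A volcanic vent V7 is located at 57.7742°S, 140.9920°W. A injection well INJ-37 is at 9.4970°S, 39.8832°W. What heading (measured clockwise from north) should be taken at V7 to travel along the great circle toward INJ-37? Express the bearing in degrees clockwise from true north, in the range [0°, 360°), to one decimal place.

Δλ = 101.1088°
y = sin Δλ · cos φ₂ = 0.967814
x = cos φ₁ sin φ₂ − sin φ₁ cos φ₂ cos Δλ = -0.248743
θ = atan2(y, x) = 104.4139° → 104.4139° (mod 360°)

104.4°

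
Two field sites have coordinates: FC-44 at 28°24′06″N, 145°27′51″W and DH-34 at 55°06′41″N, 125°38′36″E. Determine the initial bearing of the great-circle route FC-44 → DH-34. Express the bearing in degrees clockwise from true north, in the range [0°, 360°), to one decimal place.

FC-44: φ = +28.40167°, λ = -145.46417°
DH-34: φ = +55.11139°, λ = +125.64333°
Δλ = -88.8925°
y = sin Δλ · cos φ₂ = -0.571876
x = cos φ₁ sin φ₂ − sin φ₁ cos φ₂ cos Δλ = 0.716276
θ = atan2(y, x) = -38.6039° → 321.3961° (mod 360°)

321.4°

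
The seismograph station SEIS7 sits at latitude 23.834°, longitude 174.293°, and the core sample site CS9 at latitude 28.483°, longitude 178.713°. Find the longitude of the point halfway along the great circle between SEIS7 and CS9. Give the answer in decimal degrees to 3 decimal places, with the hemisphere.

176.459°E

Bx = cos φ₂ cos Δλ = 0.876345,  By = cos φ₂ sin Δλ = 0.067739
φₘ = atan2(sin φ₁ + sin φ₂, √((cos φ₁ + Bx)² + By²)) = 26.17537°
λₘ = λ₁ + atan2(By, cos φ₁ + Bx) = 176.45892°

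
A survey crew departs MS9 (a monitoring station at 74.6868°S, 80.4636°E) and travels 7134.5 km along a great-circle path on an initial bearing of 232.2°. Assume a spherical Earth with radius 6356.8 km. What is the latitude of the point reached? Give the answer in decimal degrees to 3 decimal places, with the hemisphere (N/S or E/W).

34.336°S

δ = d/R = 7134.5/6356.8 = 1.122341 rad
φ₂ = arcsin(sin φ₁ cos δ + cos φ₁ sin δ cos θ)
   = arcsin(-0.96450·0.43357 + 0.26410·0.90112·-0.61291) = -34.33570°
λ₂ = λ₁ + atan2(sin θ sin δ cos φ₁, cos δ − sin φ₁ sin φ₂) = -39.96314°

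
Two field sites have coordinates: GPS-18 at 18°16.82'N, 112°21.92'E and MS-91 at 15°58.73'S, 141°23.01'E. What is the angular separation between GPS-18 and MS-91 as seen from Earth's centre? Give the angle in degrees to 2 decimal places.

GPS-18: φ = +18.28033°, λ = +112.36533°
MS-91: φ = -15.97883°, λ = +141.38350°
Δφ = -34.2592°,  Δλ = 29.0182°
a = sin²(Δφ/2) + cos φ₁ cos φ₂ sin²(Δλ/2) = 0.144047
c = 2·arcsin(√a) = 0.778587 rad = 44.6098°

44.61°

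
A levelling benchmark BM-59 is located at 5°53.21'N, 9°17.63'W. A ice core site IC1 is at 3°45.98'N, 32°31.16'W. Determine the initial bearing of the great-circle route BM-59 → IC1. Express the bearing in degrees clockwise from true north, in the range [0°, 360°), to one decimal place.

265.8°

BM-59: φ = +5.88683°, λ = -9.29383°
IC1: φ = +3.76633°, λ = -32.51933°
Δλ = -23.2255°
y = sin Δλ · cos φ₂ = -0.393499
x = cos φ₁ sin φ₂ − sin φ₁ cos φ₂ cos Δλ = -0.028707
θ = atan2(y, x) = -94.1726° → 265.8274° (mod 360°)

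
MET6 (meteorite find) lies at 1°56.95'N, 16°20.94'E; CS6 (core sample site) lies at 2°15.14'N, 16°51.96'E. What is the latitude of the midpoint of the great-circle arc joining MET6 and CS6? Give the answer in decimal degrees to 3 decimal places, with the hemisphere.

MET6: φ = +1.94917°, λ = +16.34900°
CS6: φ = +2.25233°, λ = +16.86600°
Bx = cos φ₂ cos Δλ = 0.999187,  By = cos φ₂ sin Δλ = 0.009016
φₘ = atan2(sin φ₁ + sin φ₂, √((cos φ₁ + Bx)² + By²)) = 2.10077°
λₘ = λ₁ + atan2(By, cos φ₁ + Bx) = 16.60747°

2.101°N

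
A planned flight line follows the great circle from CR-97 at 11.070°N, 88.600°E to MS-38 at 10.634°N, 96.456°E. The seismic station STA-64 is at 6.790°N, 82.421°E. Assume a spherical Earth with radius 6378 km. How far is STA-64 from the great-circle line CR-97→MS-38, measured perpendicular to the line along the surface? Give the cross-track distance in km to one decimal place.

δ₁₃ = central angle CR-97→STA-64 = 0.130093 rad  (haversine)
θ₁₃ = bearing CR-97→STA-64 = 235.476°,  θ₁₂ = bearing CR-97→MS-38 = 92.489°
dₓₜ = R·arcsin(sin δ₁₃ · sin(θ₁₃ − θ₁₂)) = 6378·arcsin(0.12973·sin(142.987°)) = 498.594 km
|dₓₜ| = 498.594 km

498.6 km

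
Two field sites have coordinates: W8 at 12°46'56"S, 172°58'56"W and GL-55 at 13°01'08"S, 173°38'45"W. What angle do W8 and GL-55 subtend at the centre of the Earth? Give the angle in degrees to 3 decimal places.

0.689°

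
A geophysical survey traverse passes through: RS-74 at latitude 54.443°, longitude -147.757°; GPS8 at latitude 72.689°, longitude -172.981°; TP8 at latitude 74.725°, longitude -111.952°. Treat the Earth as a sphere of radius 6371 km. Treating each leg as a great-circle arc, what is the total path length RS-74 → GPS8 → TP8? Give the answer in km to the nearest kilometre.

RS-74→GPS8: c = 0.367518 rad, d = 2341.46 km
GPS8→TP8: c = 0.287531 rad, d = 1831.86 km
Total = 2341.46 + 1831.86 = 4173.32 km

4173 km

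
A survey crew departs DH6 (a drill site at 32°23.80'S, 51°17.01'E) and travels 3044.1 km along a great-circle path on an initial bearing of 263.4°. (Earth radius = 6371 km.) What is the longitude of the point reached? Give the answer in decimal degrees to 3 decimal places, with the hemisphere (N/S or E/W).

18.945°E

DH6: φ = -32.39667°, λ = +51.28350°
δ = d/R = 3044.1/6371 = 0.477806 rad
φ₂ = arcsin(sin φ₁ cos δ + cos φ₁ sin δ cos θ)
   = arcsin(-0.53578·0.88801 + 0.84436·0.45983·-0.11494) = -31.35907°
λ₂ = λ₁ + atan2(sin θ sin δ cos φ₁, cos δ − sin φ₁ sin φ₂) = 18.94470°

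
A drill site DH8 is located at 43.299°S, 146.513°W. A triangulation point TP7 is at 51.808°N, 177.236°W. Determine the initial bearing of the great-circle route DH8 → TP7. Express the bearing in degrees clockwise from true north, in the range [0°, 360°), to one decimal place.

341.4°

Δλ = -30.7230°
y = sin Δλ · cos φ₂ = -0.315881
x = cos φ₁ sin φ₂ − sin φ₁ cos φ₂ cos Δλ = 0.936516
θ = atan2(y, x) = -18.6390° → 341.3610° (mod 360°)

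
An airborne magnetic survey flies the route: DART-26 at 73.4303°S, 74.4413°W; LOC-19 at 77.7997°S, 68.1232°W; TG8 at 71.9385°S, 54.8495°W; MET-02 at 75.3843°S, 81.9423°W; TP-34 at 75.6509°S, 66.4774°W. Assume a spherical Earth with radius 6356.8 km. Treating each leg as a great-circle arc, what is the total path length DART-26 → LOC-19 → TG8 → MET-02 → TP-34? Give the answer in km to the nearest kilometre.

2612 km

DART-26→LOC-19: c = 0.080923 rad, d = 514.41 km
LOC-19→TG8: c = 0.118206 rad, d = 751.41 km
TG8→MET-02: c = 0.144295 rad, d = 917.25 km
MET-02→TP-34: c = 0.067466 rad, d = 428.87 km
Total = 514.41 + 751.41 + 917.25 + 428.87 = 2611.95 km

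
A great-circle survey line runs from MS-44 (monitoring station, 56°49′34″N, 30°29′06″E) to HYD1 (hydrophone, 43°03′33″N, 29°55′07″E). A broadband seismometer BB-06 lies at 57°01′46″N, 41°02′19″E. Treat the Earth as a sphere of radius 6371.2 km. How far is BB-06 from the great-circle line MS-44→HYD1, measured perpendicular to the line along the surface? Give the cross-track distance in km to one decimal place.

633.6 km

MS-44: φ = +56.82611°, λ = +30.48500°
HYD1: φ = +43.05917°, λ = +29.91861°
BB-06: φ = +57.02944°, λ = +41.03861°
δ₁₃ = central angle MS-44→BB-06 = 0.100477 rad  (haversine)
θ₁₃ = bearing MS-44→BB-06 = 83.558°,  θ₁₂ = bearing MS-44→HYD1 = 181.739°
dₓₜ = R·arcsin(sin δ₁₃ · sin(θ₁₃ − θ₁₂)) = 6371.2·arcsin(0.10031·sin(-98.181°)) = -633.623 km
|dₓₜ| = 633.623 km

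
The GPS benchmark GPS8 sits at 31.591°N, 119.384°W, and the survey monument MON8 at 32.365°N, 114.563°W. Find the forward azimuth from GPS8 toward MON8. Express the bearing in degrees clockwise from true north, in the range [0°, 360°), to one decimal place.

78.0°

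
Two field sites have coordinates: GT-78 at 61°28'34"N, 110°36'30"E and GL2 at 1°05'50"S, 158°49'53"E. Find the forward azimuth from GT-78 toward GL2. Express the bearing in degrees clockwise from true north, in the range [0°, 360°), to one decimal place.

128.6°

GT-78: φ = +61.47611°, λ = +110.60833°
GL2: φ = -1.09722°, λ = +158.83139°
Δλ = 48.2231°
y = sin Δλ · cos φ₂ = 0.745607
x = cos φ₁ sin φ₂ − sin φ₁ cos φ₂ cos Δλ = -0.594401
θ = atan2(y, x) = 128.5620° → 128.5620° (mod 360°)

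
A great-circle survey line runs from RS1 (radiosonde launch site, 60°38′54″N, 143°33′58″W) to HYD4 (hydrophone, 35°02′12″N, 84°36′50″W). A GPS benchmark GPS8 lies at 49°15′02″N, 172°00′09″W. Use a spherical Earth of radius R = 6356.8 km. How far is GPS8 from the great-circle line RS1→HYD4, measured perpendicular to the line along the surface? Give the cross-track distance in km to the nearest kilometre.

RS1: φ = +60.64833°, λ = -143.56611°
HYD4: φ = +35.03667°, λ = -84.61389°
GPS8: φ = +49.25056°, λ = -172.00250°
δ₁₃ = central angle RS1→GPS8 = 0.343224 rad  (haversine)
θ₁₃ = bearing RS1→GPS8 = 247.465°,  θ₁₂ = bearing RS1→HYD4 = 97.044°
dₓₜ = R·arcsin(sin δ₁₃ · sin(θ₁₃ − θ₁₂)) = 6356.8·arcsin(0.33652·sin(150.421°)) = 1060.876 km
|dₓₜ| = 1060.876 km

1061 km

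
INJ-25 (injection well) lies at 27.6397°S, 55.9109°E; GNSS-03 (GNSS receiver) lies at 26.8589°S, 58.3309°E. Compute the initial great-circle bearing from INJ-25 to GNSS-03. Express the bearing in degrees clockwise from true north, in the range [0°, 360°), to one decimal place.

Δλ = 2.4200°
y = sin Δλ · cos φ₂ = 0.037669
x = cos φ₁ sin φ₂ − sin φ₁ cos φ₂ cos Δλ = 0.013258
θ = atan2(y, x) = 70.6101° → 70.6101° (mod 360°)

70.6°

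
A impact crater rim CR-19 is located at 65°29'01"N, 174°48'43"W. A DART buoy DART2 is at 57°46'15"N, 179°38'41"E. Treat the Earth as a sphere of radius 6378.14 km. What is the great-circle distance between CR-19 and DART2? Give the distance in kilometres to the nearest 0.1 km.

906.4 km

CR-19: φ = +65.48361°, λ = -174.81194°
DART2: φ = +57.77083°, λ = +179.64472°
Δφ = -7.7128°,  Δλ = -5.5433°
a = sin²(Δφ/2) + cos φ₁ cos φ₂ sin²(Δλ/2) = 0.005041
c = 2·arcsin(√a) = 0.142117 rad = 8.1427°
d = R·c = 6378.14 × 0.142117 = 906.4 km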